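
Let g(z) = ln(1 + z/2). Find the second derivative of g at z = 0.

-1/4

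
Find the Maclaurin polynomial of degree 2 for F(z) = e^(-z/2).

z^2/8 - z/2 + 1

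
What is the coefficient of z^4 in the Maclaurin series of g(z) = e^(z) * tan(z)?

Expand each factor separately, then convolve coefficients.
g(0) = 0
g′(0) = 1
g′′(0) = 2
g′′′(0) = 5
g^(4)(0) = 12

1/2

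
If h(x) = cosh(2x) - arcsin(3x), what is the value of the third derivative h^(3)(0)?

Add the two expansions coefficient-wise.
The coefficient of x^3 in the expansion is -9/2, so h′′′(0) = 3! * (-9/2) = -27.

-27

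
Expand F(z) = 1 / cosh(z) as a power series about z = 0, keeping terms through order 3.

Write the quotient as an unknown series and match coefficients against numerator = denominator · series.
F(0) = 1
F′(0) = 0
F′′(0) = -1
F′′′(0) = 0

1 - z^2/2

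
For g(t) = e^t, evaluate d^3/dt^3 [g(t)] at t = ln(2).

2

Differentiate repeatedly and evaluate at the center.
The coefficient of (t - ln(2))^3 in the expansion is 1/3, so g′′′(ln(2)) = 3! * (1/3) = 2.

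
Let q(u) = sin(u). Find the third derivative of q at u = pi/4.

The coefficient of (u - pi/4)^3 in the expansion is -sqrt(2)/12, so q′′′(pi/4) = 3! * (-sqrt(2)/12) = -sqrt(2)/2.

-sqrt(2)/2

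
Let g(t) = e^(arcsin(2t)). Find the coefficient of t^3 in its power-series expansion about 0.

Compose series: expand the inner function first, then feed it into the outer expansion.
g(0) = 1
g′(0) = 2
g′′(0) = 4
g′′′(0) = 16
Dividing each by k! gives the coefficients c_0, ..., c_3.

8/3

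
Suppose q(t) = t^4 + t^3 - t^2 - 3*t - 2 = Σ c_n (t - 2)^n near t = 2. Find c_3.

q(2) = 12
q′(2) = 37
q′′(2) = 58
q′′′(2) = 54
So c_3 = q′′′(2)/3! = 9.

9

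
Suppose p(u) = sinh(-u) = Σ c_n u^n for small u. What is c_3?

-1/6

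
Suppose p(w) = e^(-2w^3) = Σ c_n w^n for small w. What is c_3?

-2

p(0) = 1
p′(0) = 0
p′′(0) = 0
p′′′(0) = -12
So c_3 = p′′′(0)/3! = -2.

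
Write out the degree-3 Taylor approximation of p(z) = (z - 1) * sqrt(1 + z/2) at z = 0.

-5*z^3/128 + 9*z^2/32 + 3*z/4 - 1

Multiply each power in the prefactor through the base expansion.
p(0) = -1
p′(0) = 3/4
p′′(0) = 9/16
p′′′(0) = -15/64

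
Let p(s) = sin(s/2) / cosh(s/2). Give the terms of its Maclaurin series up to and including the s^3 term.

Divide the numerator series by the denominator series (power-series long division).

-s^3/12 + s/2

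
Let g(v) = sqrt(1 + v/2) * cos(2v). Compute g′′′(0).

Write out both Maclaurin series and multiply, keeping only the needed powers.
The coefficient of v^3 in the expansion is -63/128, so g′′′(0) = 3! * (-63/128) = -189/64.

-189/64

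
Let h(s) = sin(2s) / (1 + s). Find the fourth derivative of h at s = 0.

Take the Cauchy product of the two expansions.
The coefficient of s^4 in the expansion is -2/3, so h^(4)(0) = 4! * (-2/3) = -16.

-16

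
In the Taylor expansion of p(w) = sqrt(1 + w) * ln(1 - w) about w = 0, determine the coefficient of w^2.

-1

Write out both Maclaurin series and multiply, keeping only the needed powers.
p(0) = 0
p′(0) = -1
p′′(0) = -2
Dividing each by k! gives the coefficients c_0, ..., c_2.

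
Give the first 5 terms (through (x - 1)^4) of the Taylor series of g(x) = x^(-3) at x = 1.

15*(x - 1)^4 - 10*(x - 1)^3 + 6*(x - 1)^2 - 3*(x - 1) + 1

g(1) = 1
g′(1) = -3
g′′(1) = 12
g′′′(1) = -60
g^(4)(1) = 360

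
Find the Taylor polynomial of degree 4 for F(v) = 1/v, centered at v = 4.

[(v - 4)^0] = 1/4;  [(v - 4)^1] = -1/16;  [(v - 4)^2] = 1/64;  [(v - 4)^3] = -1/256;  [(v - 4)^4] = 1/1024.

(v - 4)^4/1024 - (v - 4)^3/256 + (v - 4)^2/64 - (v - 4)/16 + 1/4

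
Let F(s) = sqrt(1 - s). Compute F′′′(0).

The coefficient of s^3 in the expansion is -1/16, so F′′′(0) = 3! * (-1/16) = -3/8.

-3/8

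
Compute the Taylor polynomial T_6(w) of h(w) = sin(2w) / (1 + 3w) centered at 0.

Take the Cauchy product of the two expansions.
[w^0] = 0;  [w^1] = 2;  [w^2] = -6;  [w^3] = 50/3;  [w^4] = -50;  [w^5] = 2254/15;  [w^6] = -2254/5.

-2254*w^6/5 + 2254*w^5/15 - 50*w^4 + 50*w^3/3 - 6*w^2 + 2*w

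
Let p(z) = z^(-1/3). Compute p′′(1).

4/9

The coefficient of (z - 1)^2 in the expansion is 2/9, so p′′(1) = 2! * (2/9) = 4/9.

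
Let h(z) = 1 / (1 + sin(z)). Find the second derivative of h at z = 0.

2

Use the geometric series for the reciprocal, then substitute.
From the series, [z^2] h = 1; multiply by 2! = 2 to get 2.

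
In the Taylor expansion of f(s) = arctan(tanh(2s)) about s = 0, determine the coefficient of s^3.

Substitute the inner expansion into the outer series and collect powers.
[s^0] = 0;  [s^1] = 2;  [s^2] = 0;  [s^3] = -16/3.
So c_3 = f′′′(0)/3! = -16/3.

-16/3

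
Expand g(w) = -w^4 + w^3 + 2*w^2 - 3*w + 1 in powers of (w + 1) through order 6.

[(w + 1)^0] = 4;  [(w + 1)^1] = 0;  [(w + 1)^2] = -7;  [(w + 1)^3] = 5;  [(w + 1)^4] = -1;  [(w + 1)^5] = 0;  [(w + 1)^6] = 0.

-(w + 1)^4 + 5*(w + 1)^3 - 7*(w + 1)^2 + 4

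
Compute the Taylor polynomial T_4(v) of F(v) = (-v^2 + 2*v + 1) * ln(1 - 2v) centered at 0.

-22*v^4/3 - 14*v^3/3 - 6*v^2 - 2*v

Multiply each power in the prefactor through the base expansion.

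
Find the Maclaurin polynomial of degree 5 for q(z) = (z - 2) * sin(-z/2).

Distribute the polynomial across the series and collect like powers.
q(0) = 0
q′(0) = 1
q′′(0) = -1
q′′′(0) = -1/4
q^(4)(0) = 1/2
q^(5)(0) = 1/16

z^5/1920 + z^4/48 - z^3/24 - z^2/2 + z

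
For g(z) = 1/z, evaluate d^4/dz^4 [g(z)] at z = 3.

Compute the successive derivatives at the expansion point and divide by k!.
The coefficient of (z - 3)^4 in the expansion is 1/243, so g^(4)(3) = 4! * (1/243) = 8/81.

8/81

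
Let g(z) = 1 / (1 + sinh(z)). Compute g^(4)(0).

32

Write 1/(1+u) = 1 - u + u^2 - u^3 + ... and substitute the series for u.
The coefficient of z^4 in the expansion is 4/3, so g^(4)(0) = 4! * (4/3) = 32.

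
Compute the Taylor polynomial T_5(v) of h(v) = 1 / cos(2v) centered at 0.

Invert the denominator's series and multiply.
[v^0] = 1;  [v^1] = 0;  [v^2] = 2;  [v^3] = 0;  [v^4] = 10/3;  [v^5] = 0.

10*v^4/3 + 2*v^2 + 1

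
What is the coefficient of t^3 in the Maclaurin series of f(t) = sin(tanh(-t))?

Plug the Maclaurin series of the inner function into that of the outer and collect terms.
f(0) = 0
f′(0) = -1
f′′(0) = 0
f′′′(0) = 3

1/2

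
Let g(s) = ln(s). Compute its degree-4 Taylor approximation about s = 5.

-(s - 5)^4/2500 + (s - 5)^3/375 - (s - 5)^2/50 + (s - 5)/5 + ln(5)

Apply the Taylor formula c_k = f^(k)(a)/k!.
[(s - 5)^0] = ln(5);  [(s - 5)^1] = 1/5;  [(s - 5)^2] = -1/50;  [(s - 5)^3] = 1/375;  [(s - 5)^4] = -1/2500.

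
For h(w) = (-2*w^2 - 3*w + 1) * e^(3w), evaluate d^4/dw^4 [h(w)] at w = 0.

-459

Distribute the polynomial across the series and collect like powers.
From the series, [w^4] h = -153/8; multiply by 4! = 24 to get -459.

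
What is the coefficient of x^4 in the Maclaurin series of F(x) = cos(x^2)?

Compute the successive derivatives at the expansion point and divide by k!.
F(0) = 1
F′(0) = 0
F′′(0) = 0
F′′′(0) = 0
F^(4)(0) = -12

-1/2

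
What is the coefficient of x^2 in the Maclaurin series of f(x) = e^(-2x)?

2

f(0) = 1
f′(0) = -2
f′′(0) = 4
The Taylor polynomial is Σ f^(k)(0)/k! · x^k.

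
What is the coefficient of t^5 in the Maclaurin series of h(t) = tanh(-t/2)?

-1/240

h(0) = 0
h′(0) = -1/2
h′′(0) = 0
h′′′(0) = 1/4
h^(4)(0) = 0
h^(5)(0) = -1/2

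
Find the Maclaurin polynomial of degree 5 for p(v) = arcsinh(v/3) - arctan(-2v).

20737*v^5/3240 - 433*v^3/162 + 7*v/3

Add the two expansions coefficient-wise.
p(0) = 0
p′(0) = 7/3
p′′(0) = 0
p′′′(0) = -433/27
p^(4)(0) = 0
p^(5)(0) = 20737/27
Dividing each by k! gives the coefficients c_0, ..., c_5.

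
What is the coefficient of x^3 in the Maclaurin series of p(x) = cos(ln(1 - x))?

Plug the Maclaurin series of the inner function into that of the outer and collect terms.
p(0) = 1
p′(0) = 0
p′′(0) = -1
p′′′(0) = -3
So c_3 = p′′′(0)/3! = -1/2.

-1/2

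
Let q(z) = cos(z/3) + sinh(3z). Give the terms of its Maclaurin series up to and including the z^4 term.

z^4/1944 + 9*z^3/2 - z^2/18 + 3*z + 1

Expand each term separately and add.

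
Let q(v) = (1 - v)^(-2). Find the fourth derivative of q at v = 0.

120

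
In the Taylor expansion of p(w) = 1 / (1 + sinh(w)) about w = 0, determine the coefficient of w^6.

77/45

Expand as Σ (-1)^k u^k with u equal to the inner function's series.
p(0) = 1
p′(0) = -1
p′′(0) = 2
p′′′(0) = -7
p^(4)(0) = 32
p^(5)(0) = -181
p^(6)(0) = 1232
So c_6 = p^(6)(0)/6! = 77/45.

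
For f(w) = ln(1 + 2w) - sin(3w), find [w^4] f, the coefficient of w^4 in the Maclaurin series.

-4

Combine the two series term by term.
[w^0] = 0;  [w^1] = -1;  [w^2] = -2;  [w^3] = 43/6;  [w^4] = -4.
So c_4 = f^(4)(0)/4! = -4.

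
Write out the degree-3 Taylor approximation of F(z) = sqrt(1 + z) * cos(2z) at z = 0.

Write out both Maclaurin series and multiply, keeping only the needed powers.
F(0) = 1
F′(0) = 1/2
F′′(0) = -17/4
F′′′(0) = -45/8

-15*z^3/16 - 17*z^2/8 + z/2 + 1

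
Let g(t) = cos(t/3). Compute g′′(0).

The coefficient of t^2 in the expansion is -1/18, so g′′(0) = 2! * (-1/18) = -1/9.

-1/9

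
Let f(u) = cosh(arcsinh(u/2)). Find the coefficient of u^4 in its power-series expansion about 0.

-1/128

Plug the Maclaurin series of the inner function into that of the outer and collect terms.
f(0) = 1
f′(0) = 0
f′′(0) = 1/4
f′′′(0) = 0
f^(4)(0) = -3/16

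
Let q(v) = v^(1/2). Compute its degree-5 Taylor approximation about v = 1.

7*(v - 1)^5/256 - 5*(v - 1)^4/128 + (v - 1)^3/16 - (v - 1)^2/8 + (v - 1)/2 + 1

q(1) = 1
q′(1) = 1/2
q′′(1) = -1/4
q′′′(1) = 3/8
q^(4)(1) = -15/16
q^(5)(1) = 105/32
The Taylor polynomial is Σ q^(k)(1)/k! · (v - 1)^k.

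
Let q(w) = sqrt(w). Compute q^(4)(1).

-15/16

The coefficient of (w - 1)^4 in the expansion is -5/128, so q^(4)(1) = 4! * (-5/128) = -15/16.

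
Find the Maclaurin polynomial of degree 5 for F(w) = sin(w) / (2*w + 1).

Multiply the numerator's expansion by the denominator's geometric series.

1841*w^5/120 - 23*w^4/3 + 23*w^3/6 - 2*w^2 + w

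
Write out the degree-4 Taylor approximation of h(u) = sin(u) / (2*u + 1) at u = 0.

Use 1/(1 - r) = Σ r^k on the denominator, then take the Cauchy product.
h(0) = 0
h′(0) = 1
h′′(0) = -4
h′′′(0) = 23
h^(4)(0) = -184

-23*u^4/3 + 23*u^3/6 - 2*u^2 + u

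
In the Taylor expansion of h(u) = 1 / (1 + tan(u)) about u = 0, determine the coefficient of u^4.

Use the geometric series for the reciprocal, then substitute.
h(0) = 1
h′(0) = -1
h′′(0) = 2
h′′′(0) = -8
h^(4)(0) = 40

5/3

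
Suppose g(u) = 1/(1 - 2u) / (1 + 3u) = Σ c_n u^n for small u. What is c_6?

463

Write out both Maclaurin series and multiply, keeping only the needed powers.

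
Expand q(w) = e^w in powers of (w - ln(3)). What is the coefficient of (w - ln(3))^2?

[(w - ln(3))^0] = 3;  [(w - ln(3))^1] = 3;  [(w - ln(3))^2] = 3/2.
So c_2 = q′′(ln(3))/2! = 3/2.

3/2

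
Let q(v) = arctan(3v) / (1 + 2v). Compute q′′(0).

-12

Take the Cauchy product of the two expansions.
The coefficient of v^2 in the expansion is -6, so q′′(0) = 2! * (-6) = -12.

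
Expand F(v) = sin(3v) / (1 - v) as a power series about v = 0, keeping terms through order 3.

Write out both Maclaurin series and multiply, keeping only the needed powers.
F(0) = 0
F′(0) = 3
F′′(0) = 6
F′′′(0) = -9
Then c_k = F^(k)(0)/k! gives each Taylor coefficient.

-3*v^3/2 + 3*v^2 + 3*v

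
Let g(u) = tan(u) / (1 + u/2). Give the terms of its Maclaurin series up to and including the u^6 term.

-67*u^6/480 + 67*u^5/240 - 7*u^4/24 + 7*u^3/12 - u^2/2 + u

Multiply the two series term by term and collect like powers.
g(0) = 0
g′(0) = 1
g′′(0) = -1
g′′′(0) = 7/2
g^(4)(0) = -7
g^(5)(0) = 67/2
g^(6)(0) = -201/2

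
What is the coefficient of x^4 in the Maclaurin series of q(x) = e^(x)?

1/24

[x^0] = 1;  [x^1] = 1;  [x^2] = 1/2;  [x^3] = 1/6;  [x^4] = 1/24.
So c_4 = q^(4)(0)/4! = 1/24.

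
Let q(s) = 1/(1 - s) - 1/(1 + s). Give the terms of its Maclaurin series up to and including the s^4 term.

2*s^3 + 2*s

Combine the two series term by term.
q(0) = 0
q′(0) = 2
q′′(0) = 0
q′′′(0) = 12
q^(4)(0) = 0
Then c_k = q^(k)(0)/k! gives each Taylor coefficient.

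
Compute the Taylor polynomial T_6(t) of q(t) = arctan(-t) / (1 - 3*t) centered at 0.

Expand 1/(denominator) as a geometric series and multiply by the numerator's series.

-1173*t^6/5 - 391*t^5/5 - 26*t^4 - 26*t^3/3 - 3*t^2 - t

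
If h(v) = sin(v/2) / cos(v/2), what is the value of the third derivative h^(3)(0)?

1/4

Divide the numerator series by the denominator series (power-series long division).
The coefficient of v^3 in the expansion is 1/24, so h′′′(0) = 3! * (1/24) = 1/4.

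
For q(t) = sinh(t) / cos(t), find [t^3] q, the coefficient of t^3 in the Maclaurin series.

2/3

Write the quotient as an unknown series and match coefficients against numerator = denominator · series.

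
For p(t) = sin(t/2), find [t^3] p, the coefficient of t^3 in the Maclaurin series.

-1/48

Use the known series and substitute for the argument.
p(0) = 0
p′(0) = 1/2
p′′(0) = 0
p′′′(0) = -1/8
Dividing each by k! gives the coefficients c_0, ..., c_3.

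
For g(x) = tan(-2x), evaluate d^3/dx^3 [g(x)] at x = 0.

-16

The coefficient of x^3 in the expansion is -8/3, so g′′′(0) = 3! * (-8/3) = -16.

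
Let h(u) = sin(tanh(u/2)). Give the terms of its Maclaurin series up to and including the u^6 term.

37*u^5/3840 - u^3/16 + u/2

Substitute the inner expansion into the outer series and collect powers.
[u^0] = 0;  [u^1] = 1/2;  [u^2] = 0;  [u^3] = -1/16;  [u^4] = 0;  [u^5] = 37/3840;  [u^6] = 0.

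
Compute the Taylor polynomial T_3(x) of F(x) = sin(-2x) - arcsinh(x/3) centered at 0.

Add the two expansions coefficient-wise.
F(0) = 0
F′(0) = -7/3
F′′(0) = 0
F′′′(0) = 217/27
The Taylor polynomial is Σ F^(k)(0)/k! · x^k.

217*x^3/162 - 7*x/3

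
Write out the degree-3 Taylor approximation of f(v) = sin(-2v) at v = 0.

f(0) = 0
f′(0) = -2
f′′(0) = 0
f′′′(0) = 8
The Taylor polynomial is Σ f^(k)(0)/k! · v^k.

4*v^3/3 - 2*v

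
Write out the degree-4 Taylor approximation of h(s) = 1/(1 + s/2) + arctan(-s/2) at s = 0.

Add the two expansions coefficient-wise.
h(0) = 1
h′(0) = -1
h′′(0) = 1/2
h′′′(0) = -1/2
h^(4)(0) = 3/2

s^4/16 - s^3/12 + s^2/4 - s + 1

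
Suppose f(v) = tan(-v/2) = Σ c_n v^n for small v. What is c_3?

Apply the Taylor formula c_k = f^(k)(a)/k!.
f(0) = 0
f′(0) = -1/2
f′′(0) = 0
f′′′(0) = -1/4

-1/24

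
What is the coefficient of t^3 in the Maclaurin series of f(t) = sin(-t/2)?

[t^0] = 0;  [t^1] = -1/2;  [t^2] = 0;  [t^3] = 1/48.
So c_3 = f′′′(0)/3! = 1/48.

1/48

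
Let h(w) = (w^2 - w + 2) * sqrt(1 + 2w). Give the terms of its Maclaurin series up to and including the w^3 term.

5*w^3/2 - w^2 + w + 2

Multiply each power in the prefactor through the base expansion.
[w^0] = 2;  [w^1] = 1;  [w^2] = -1;  [w^3] = 5/2.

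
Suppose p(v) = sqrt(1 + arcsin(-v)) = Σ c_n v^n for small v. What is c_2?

-1/8

Plug the Maclaurin series of the inner function into that of the outer and collect terms.
[v^0] = 1;  [v^1] = -1/2;  [v^2] = -1/8.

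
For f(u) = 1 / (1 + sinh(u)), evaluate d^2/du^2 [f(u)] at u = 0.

2

Write 1/(1+u) = 1 - u + u^2 - u^3 + ... and substitute the series for u.
The coefficient of u^2 in the expansion is 1, so f′′(0) = 2! * (1) = 2.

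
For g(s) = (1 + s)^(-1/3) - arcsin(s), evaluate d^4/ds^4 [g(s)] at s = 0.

280/81

Add the two expansions coefficient-wise.
The coefficient of s^4 in the expansion is 35/243, so g^(4)(0) = 4! * (35/243) = 280/81.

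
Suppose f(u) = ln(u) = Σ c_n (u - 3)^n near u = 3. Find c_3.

1/81

[(u - 3)^0] = ln(3);  [(u - 3)^1] = 1/3;  [(u - 3)^2] = -1/18;  [(u - 3)^3] = 1/81.
So c_3 = f′′′(3)/3! = 1/81.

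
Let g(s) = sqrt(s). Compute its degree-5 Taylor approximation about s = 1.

Apply the Taylor formula c_k = f^(k)(a)/k!.
g(1) = 1
g′(1) = 1/2
g′′(1) = -1/4
g′′′(1) = 3/8
g^(4)(1) = -15/16
g^(5)(1) = 105/32

7*(s - 1)^5/256 - 5*(s - 1)^4/128 + (s - 1)^3/16 - (s - 1)^2/8 + (s - 1)/2 + 1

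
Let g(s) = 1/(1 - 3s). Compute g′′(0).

The coefficient of s^2 in the expansion is 9, so g′′(0) = 2! * (9) = 18.

18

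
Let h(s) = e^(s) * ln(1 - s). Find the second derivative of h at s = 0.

-3

Multiply the two series term by term and collect like powers.
The coefficient of s^2 in the expansion is -3/2, so h′′(0) = 2! * (-3/2) = -3.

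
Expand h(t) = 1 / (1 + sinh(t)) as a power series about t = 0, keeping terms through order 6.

Expand as Σ (-1)^k u^k with u equal to the inner function's series.
h(0) = 1
h′(0) = -1
h′′(0) = 2
h′′′(0) = -7
h^(4)(0) = 32
h^(5)(0) = -181
h^(6)(0) = 1232

77*t^6/45 - 181*t^5/120 + 4*t^4/3 - 7*t^3/6 + t^2 - t + 1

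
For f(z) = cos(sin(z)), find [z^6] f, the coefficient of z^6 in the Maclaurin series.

Substitute the inner expansion into the outer series and collect powers.

-37/720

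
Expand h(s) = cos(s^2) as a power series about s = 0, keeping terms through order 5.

1 - s^4/2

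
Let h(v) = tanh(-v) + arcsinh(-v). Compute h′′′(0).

3

Combine the two series term by term.
The coefficient of v^3 in the expansion is 1/2, so h′′′(0) = 3! * (1/2) = 3.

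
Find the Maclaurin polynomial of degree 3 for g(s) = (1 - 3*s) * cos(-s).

Distribute the polynomial across the series and collect like powers.
g(0) = 1
g′(0) = -3
g′′(0) = -1
g′′′(0) = 9

3*s^3/2 - s^2/2 - 3*s + 1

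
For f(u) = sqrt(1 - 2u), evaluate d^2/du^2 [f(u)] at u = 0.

-1

The coefficient of u^2 in the expansion is -1/2, so f′′(0) = 2! * (-1/2) = -1.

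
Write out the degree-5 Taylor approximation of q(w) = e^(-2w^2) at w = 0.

2*w^4 - 2*w^2 + 1

q(0) = 1
q′(0) = 0
q′′(0) = -4
q′′′(0) = 0
q^(4)(0) = 48
q^(5)(0) = 0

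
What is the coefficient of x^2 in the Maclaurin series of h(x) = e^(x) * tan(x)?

Write out both Maclaurin series and multiply, keeping only the needed powers.
h(0) = 0
h′(0) = 1
h′′(0) = 2
So c_2 = h′′(0)/2! = 1.

1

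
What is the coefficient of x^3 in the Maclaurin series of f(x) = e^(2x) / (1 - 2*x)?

64/3

Expand 1/(denominator) as a geometric series and multiply by the numerator's series.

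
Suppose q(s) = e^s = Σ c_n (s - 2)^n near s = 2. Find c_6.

e^(2)/720

Apply the Taylor formula c_k = f^(k)(a)/k!.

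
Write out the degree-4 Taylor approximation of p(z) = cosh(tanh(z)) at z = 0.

Let u equal the inner series; expand the outer function in u and truncate.
p(0) = 1
p′(0) = 0
p′′(0) = 1
p′′′(0) = 0
p^(4)(0) = -7
Dividing each by k! gives the coefficients c_0, ..., c_4.

-7*z^4/24 + z^2/2 + 1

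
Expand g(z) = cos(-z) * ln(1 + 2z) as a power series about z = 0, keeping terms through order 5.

Write out both Maclaurin series and multiply, keeping only the needed powers.
g(0) = 0
g′(0) = 2
g′′(0) = -4
g′′′(0) = 10
g^(4)(0) = -72
g^(5)(0) = 618
Then c_k = g^(k)(0)/k! gives each Taylor coefficient.

103*z^5/20 - 3*z^4 + 5*z^3/3 - 2*z^2 + 2*z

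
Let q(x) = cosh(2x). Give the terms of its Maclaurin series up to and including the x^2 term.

[x^0] = 1;  [x^1] = 0;  [x^2] = 2.

2*x^2 + 1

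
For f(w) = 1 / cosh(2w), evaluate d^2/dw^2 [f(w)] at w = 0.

Write the quotient as an unknown series and match coefficients against numerator = denominator · series.
From the series, [w^2] f = -2; multiply by 2! = 2 to get -4.

-4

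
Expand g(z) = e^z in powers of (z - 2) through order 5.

(z - 2)^5*e^(2)/120 + (z - 2)^4*e^(2)/24 + (z - 2)^3*e^(2)/6 + (z - 2)^2*e^(2)/2 + (z - 2)*e^(2) + e^(2)

Compute the successive derivatives at the expansion point and divide by k!.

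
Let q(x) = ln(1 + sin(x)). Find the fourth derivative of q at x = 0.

-2

Plug the Maclaurin series of the inner function into that of the outer and collect terms.
From the series, [x^4] q = -1/12; multiply by 4! = 24 to get -2.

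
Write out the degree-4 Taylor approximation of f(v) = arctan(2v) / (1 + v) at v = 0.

2*v^4/3 - 2*v^3/3 - 2*v^2 + 2*v

Expand each factor separately, then convolve coefficients.
f(0) = 0
f′(0) = 2
f′′(0) = -4
f′′′(0) = -4
f^(4)(0) = 16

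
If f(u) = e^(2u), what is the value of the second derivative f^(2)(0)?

4

From the series, [u^2] f = 2; multiply by 2! = 2 to get 4.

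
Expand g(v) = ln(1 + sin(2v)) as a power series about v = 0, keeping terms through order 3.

4*v^3/3 - 2*v^2 + 2*v

Compose series: expand the inner function first, then feed it into the outer expansion.
g(0) = 0
g′(0) = 2
g′′(0) = -4
g′′′(0) = 8
Dividing each by k! gives the coefficients c_0, ..., c_3.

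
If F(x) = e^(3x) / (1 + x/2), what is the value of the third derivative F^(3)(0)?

69/4

Expand each factor separately, then convolve coefficients.
From the series, [x^3] F = 23/8; multiply by 3! = 6 to get 69/4.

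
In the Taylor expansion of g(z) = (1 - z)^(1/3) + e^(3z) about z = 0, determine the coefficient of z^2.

79/18

Expand each term separately and add.
g(0) = 2
g′(0) = 8/3
g′′(0) = 79/9
So c_2 = g′′(0)/2! = 79/18.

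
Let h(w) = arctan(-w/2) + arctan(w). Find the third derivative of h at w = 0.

Combine the two series term by term.
The coefficient of w^3 in the expansion is -7/24, so h′′′(0) = 3! * (-7/24) = -7/4.

-7/4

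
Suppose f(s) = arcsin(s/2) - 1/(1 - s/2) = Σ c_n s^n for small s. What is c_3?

Combine the two series term by term.
f(0) = -1
f′(0) = 0
f′′(0) = -1/2
f′′′(0) = -5/8
The Taylor polynomial is Σ f^(k)(0)/k! · s^k.

-5/48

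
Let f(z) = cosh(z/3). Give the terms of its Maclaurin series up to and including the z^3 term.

z^2/18 + 1

Differentiate repeatedly and evaluate at the center.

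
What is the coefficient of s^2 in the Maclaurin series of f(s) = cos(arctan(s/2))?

Compose series: expand the inner function first, then feed it into the outer expansion.
[s^0] = 1;  [s^1] = 0;  [s^2] = -1/8.
So c_2 = f′′(0)/2! = -1/8.

-1/8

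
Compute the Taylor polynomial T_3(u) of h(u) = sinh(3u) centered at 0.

9*u^3/2 + 3*u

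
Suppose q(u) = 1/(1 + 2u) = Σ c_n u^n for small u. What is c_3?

-8

c_3 = q′′′(0)/3! = -8.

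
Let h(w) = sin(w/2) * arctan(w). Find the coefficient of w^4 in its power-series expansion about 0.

-3/16

Multiply the two series term by term and collect like powers.
[w^0] = 0;  [w^1] = 0;  [w^2] = 1/2;  [w^3] = 0;  [w^4] = -3/16.
So c_4 = h^(4)(0)/4! = -3/16.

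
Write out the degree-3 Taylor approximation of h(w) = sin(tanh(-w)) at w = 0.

w^3/2 - w

Substitute the inner expansion into the outer series and collect powers.
h(0) = 0
h′(0) = -1
h′′(0) = 0
h′′′(0) = 3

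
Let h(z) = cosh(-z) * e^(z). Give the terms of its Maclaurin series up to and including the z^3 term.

Multiply the two series term by term and collect like powers.
h(0) = 1
h′(0) = 1
h′′(0) = 2
h′′′(0) = 4

2*z^3/3 + z^2 + z + 1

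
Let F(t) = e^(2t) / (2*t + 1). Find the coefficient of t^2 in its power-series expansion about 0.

Multiply the numerator's expansion by the denominator's geometric series.
F(0) = 1
F′(0) = 0
F′′(0) = 4
The Taylor polynomial is Σ F^(k)(0)/k! · t^k.

2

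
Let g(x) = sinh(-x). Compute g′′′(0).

The coefficient of x^3 in the expansion is -1/6, so g′′′(0) = 3! * (-1/6) = -1.

-1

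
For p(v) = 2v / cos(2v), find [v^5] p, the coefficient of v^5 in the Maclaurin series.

Divide the numerator series by the denominator series (power-series long division).
p(0) = 0
p′(0) = 2
p′′(0) = 0
p′′′(0) = 24
p^(4)(0) = 0
p^(5)(0) = 800
Then c_k = p^(k)(0)/k! gives each Taylor coefficient.

20/3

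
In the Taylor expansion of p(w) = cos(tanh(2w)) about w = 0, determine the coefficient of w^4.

6

Substitute the inner expansion into the outer series and collect powers.
p(0) = 1
p′(0) = 0
p′′(0) = -4
p′′′(0) = 0
p^(4)(0) = 144
Dividing each by k! gives the coefficients c_0, ..., c_4.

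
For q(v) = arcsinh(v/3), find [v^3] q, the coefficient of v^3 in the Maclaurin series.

-1/162

Compute the successive derivatives at the expansion point and divide by k!.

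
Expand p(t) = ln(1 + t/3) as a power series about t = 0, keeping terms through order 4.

[t^0] = 0;  [t^1] = 1/3;  [t^2] = -1/18;  [t^3] = 1/81;  [t^4] = -1/324.

-t^4/324 + t^3/81 - t^2/18 + t/3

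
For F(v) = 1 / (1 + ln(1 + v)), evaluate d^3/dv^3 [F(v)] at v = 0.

-14

Expand as Σ (-1)^k u^k with u equal to the inner function's series.
The coefficient of v^3 in the expansion is -7/3, so F′′′(0) = 3! * (-7/3) = -14.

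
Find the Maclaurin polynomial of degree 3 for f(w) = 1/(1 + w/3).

-w^3/27 + w^2/9 - w/3 + 1

[w^0] = 1;  [w^1] = -1/3;  [w^2] = 1/9;  [w^3] = -1/27.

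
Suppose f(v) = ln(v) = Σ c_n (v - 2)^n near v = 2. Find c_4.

-1/64

f(2) = ln(2)
f′(2) = 1/2
f′′(2) = -1/4
f′′′(2) = 1/4
f^(4)(2) = -3/8
So c_4 = f^(4)(2)/4! = -1/64.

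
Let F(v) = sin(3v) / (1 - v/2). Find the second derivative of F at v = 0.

Multiply the two series term by term and collect like powers.
From the series, [v^2] F = 3/2; multiply by 2! = 2 to get 3.

3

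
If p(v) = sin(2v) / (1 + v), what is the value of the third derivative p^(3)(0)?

4

Expand each factor separately, then convolve coefficients.
The coefficient of v^3 in the expansion is 2/3, so p′′′(0) = 3! * (2/3) = 4.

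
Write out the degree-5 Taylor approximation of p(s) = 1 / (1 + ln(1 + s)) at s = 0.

Expand as Σ (-1)^k u^k with u equal to the inner function's series.
p(0) = 1
p′(0) = -1
p′′(0) = 3
p′′′(0) = -14
p^(4)(0) = 88
p^(5)(0) = -694
Dividing each by k! gives the coefficients c_0, ..., c_5.

-347*s^5/60 + 11*s^4/3 - 7*s^3/3 + 3*s^2/2 - s + 1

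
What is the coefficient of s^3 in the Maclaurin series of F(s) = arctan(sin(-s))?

Substitute the inner expansion into the outer series and collect powers.
F(0) = 0
F′(0) = -1
F′′(0) = 0
F′′′(0) = 3

1/2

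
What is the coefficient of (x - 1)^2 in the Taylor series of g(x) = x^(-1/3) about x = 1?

Compute the successive derivatives at the expansion point and divide by k!.
[(x - 1)^0] = 1;  [(x - 1)^1] = -1/3;  [(x - 1)^2] = 2/9.
So c_2 = g′′(1)/2! = 2/9.

2/9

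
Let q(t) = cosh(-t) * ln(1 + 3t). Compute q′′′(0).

Take the Cauchy product of the two expansions.
The coefficient of t^3 in the expansion is 21/2, so q′′′(0) = 3! * (21/2) = 63.

63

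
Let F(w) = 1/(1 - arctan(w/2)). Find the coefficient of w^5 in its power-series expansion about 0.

Let u equal the inner series; expand the outer function in u and truncate.
F(0) = 1
F′(0) = 1/2
F′′(0) = 1/2
F′′′(0) = 1/2
F^(4)(0) = 1/2
F^(5)(0) = 3/4
The Taylor polynomial is Σ F^(k)(0)/k! · w^k.

1/160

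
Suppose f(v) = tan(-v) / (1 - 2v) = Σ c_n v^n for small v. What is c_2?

Write out both Maclaurin series and multiply, keeping only the needed powers.
[v^0] = 0;  [v^1] = -1;  [v^2] = -2.

-2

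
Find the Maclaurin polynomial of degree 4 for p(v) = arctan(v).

[v^0] = 0;  [v^1] = 1;  [v^2] = 0;  [v^3] = -1/3;  [v^4] = 0.

-v^3/3 + v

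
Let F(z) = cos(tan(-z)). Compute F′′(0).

Let u equal the inner series; expand the outer function in u and truncate.
From the series, [z^2] F = -1/2; multiply by 2! = 2 to get -1.

-1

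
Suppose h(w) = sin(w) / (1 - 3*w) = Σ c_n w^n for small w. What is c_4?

53/2

Use 1/(1 - r) = Σ r^k on the denominator, then take the Cauchy product.
h(0) = 0
h′(0) = 1
h′′(0) = 6
h′′′(0) = 53
h^(4)(0) = 636
So c_4 = h^(4)(0)/4! = 53/2.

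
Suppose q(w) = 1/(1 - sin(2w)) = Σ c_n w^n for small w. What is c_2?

Let u equal the inner series; expand the outer function in u and truncate.
[w^0] = 1;  [w^1] = 2;  [w^2] = 4.

4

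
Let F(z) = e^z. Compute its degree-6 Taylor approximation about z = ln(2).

(z - ln(2))^6/360 + (z - ln(2))^5/60 + (z - ln(2))^4/12 + (z - ln(2))^3/3 + (z - ln(2))^2 + 2*(z - ln(2)) + 2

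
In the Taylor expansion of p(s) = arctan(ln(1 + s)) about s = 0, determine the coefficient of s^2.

-1/2

Let u equal the inner series; expand the outer function in u and truncate.
[s^0] = 0;  [s^1] = 1;  [s^2] = -1/2.
So c_2 = p′′(0)/2! = -1/2.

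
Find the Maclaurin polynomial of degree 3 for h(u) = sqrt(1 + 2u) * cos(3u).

Multiply the two series term by term and collect like powers.

-4*u^3 - 5*u^2 + u + 1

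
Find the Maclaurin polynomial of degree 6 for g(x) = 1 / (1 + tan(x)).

Use the geometric series for the reciprocal, then substitute.
g(0) = 1
g′(0) = -1
g′′(0) = 2
g′′′(0) = -8
g^(4)(0) = 40
g^(5)(0) = -256
g^(6)(0) = 1952
Then c_k = g^(k)(0)/k! gives each Taylor coefficient.

122*x^6/45 - 32*x^5/15 + 5*x^4/3 - 4*x^3/3 + x^2 - x + 1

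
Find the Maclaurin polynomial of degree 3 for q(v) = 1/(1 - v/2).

v^3/8 + v^2/4 + v/2 + 1

Apply the Taylor formula c_k = f^(k)(a)/k!.
q(0) = 1
q′(0) = 1/2
q′′(0) = 1/2
q′′′(0) = 3/4
The Taylor polynomial is Σ q^(k)(0)/k! · v^k.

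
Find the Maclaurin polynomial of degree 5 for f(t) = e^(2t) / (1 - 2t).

Expand each factor separately, then convolve coefficients.
f(0) = 1
f′(0) = 4
f′′(0) = 20
f′′′(0) = 128
f^(4)(0) = 1040
f^(5)(0) = 10432

1304*t^5/15 + 130*t^4/3 + 64*t^3/3 + 10*t^2 + 4*t + 1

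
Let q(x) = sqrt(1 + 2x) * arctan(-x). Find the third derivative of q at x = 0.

Expand each factor separately, then convolve coefficients.
From the series, [x^3] q = 5/6; multiply by 3! = 6 to get 5.

5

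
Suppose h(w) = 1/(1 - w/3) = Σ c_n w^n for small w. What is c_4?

Compute the successive derivatives at the expansion point and divide by k!.
So c_4 = h^(4)(0)/4! = 1/81.

1/81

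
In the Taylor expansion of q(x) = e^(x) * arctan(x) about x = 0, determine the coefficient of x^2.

Multiply the two series term by term and collect like powers.
q(0) = 0
q′(0) = 1
q′′(0) = 2

1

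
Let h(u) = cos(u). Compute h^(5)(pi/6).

Apply the Taylor formula c_k = f^(k)(a)/k!.
From the series, [(u - pi/6)^5] h = -1/240; multiply by 5! = 120 to get -1/2.

-1/2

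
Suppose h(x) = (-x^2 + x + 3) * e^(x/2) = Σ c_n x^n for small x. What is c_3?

-5/16

Shift and add copies of the series according to the polynomial's terms.
h(0) = 3
h′(0) = 5/2
h′′(0) = -1/4
h′′′(0) = -15/8
The Taylor polynomial is Σ h^(k)(0)/k! · x^k.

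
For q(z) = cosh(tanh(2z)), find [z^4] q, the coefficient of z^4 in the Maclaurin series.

Let u equal the inner series; expand the outer function in u and truncate.
[z^0] = 1;  [z^1] = 0;  [z^2] = 2;  [z^3] = 0;  [z^4] = -14/3.

-14/3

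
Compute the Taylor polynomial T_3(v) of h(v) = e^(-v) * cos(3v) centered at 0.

13*v^3/3 - 4*v^2 - v + 1

Expand each factor separately, then convolve coefficients.
[v^0] = 1;  [v^1] = -1;  [v^2] = -4;  [v^3] = 13/3.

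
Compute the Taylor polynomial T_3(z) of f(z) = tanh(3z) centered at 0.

-9*z^3 + 3*z

f(0) = 0
f′(0) = 3
f′′(0) = 0
f′′′(0) = -54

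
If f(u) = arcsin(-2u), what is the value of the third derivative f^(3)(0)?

The coefficient of u^3 in the expansion is -4/3, so f′′′(0) = 3! * (-4/3) = -8.

-8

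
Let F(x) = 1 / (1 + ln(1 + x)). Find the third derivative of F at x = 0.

-14

Write 1/(1+u) = 1 - u + u^2 - u^3 + ... and substitute the series for u.
From the series, [x^3] F = -7/3; multiply by 3! = 6 to get -14.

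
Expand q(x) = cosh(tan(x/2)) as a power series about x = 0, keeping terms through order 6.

Compose series: expand the inner function first, then feed it into the outer expansion.
[x^0] = 1;  [x^1] = 0;  [x^2] = 1/8;  [x^3] = 0;  [x^4] = 3/128;  [x^5] = 0;  [x^6] = 59/15360.

59*x^6/15360 + 3*x^4/128 + x^2/8 + 1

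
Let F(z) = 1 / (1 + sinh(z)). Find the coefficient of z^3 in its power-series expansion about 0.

Use the geometric series for the reciprocal, then substitute.
F(0) = 1
F′(0) = -1
F′′(0) = 2
F′′′(0) = -7
So c_3 = F′′′(0)/3! = -7/6.

-7/6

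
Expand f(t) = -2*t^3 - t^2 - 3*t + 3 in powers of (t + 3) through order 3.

Compute the successive derivatives at the expansion point and divide by k!.
f(-3) = 57
f′(-3) = -51
f′′(-3) = 34
f′′′(-3) = -12
The Taylor polynomial is Σ f^(k)(-3)/k! · (t + 3)^k.

-2*(t + 3)^3 + 17*(t + 3)^2 - 51*(t + 3) + 57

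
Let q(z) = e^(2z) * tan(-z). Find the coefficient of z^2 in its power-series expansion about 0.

-2

Take the Cauchy product of the two expansions.
q(0) = 0
q′(0) = -1
q′′(0) = -4
So c_2 = q′′(0)/2! = -2.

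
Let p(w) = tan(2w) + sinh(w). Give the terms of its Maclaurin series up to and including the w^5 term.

Add the two expansions coefficient-wise.
[w^0] = 0;  [w^1] = 3;  [w^2] = 0;  [w^3] = 17/6;  [w^4] = 0;  [w^5] = 171/40.

171*w^5/40 + 17*w^3/6 + 3*w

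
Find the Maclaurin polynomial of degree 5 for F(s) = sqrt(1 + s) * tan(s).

Multiply the two series term by term and collect like powers.
[s^0] = 0;  [s^1] = 1;  [s^2] = 1/2;  [s^3] = 5/24;  [s^4] = 11/48;  [s^5] = 101/1920.

101*s^5/1920 + 11*s^4/48 + 5*s^3/24 + s^2/2 + s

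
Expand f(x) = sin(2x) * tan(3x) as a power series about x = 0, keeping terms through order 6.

Write out both Maclaurin series and multiply, keeping only the needed powers.
[x^0] = 0;  [x^1] = 0;  [x^2] = 6;  [x^3] = 0;  [x^4] = 14;  [x^5] = 0;  [x^6] = 268/5.

268*x^6/5 + 14*x^4 + 6*x^2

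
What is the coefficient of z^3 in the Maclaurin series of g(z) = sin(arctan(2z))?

-4

Compose series: expand the inner function first, then feed it into the outer expansion.
[z^0] = 0;  [z^1] = 2;  [z^2] = 0;  [z^3] = -4.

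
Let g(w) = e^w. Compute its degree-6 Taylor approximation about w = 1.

e*(w - 1)^6/720 + e*(w - 1)^5/120 + e*(w - 1)^4/24 + e*(w - 1)^3/6 + e*(w - 1)^2/2 + e*(w - 1) + e

[(w - 1)^0] = e;  [(w - 1)^1] = e;  [(w - 1)^2] = e/2;  [(w - 1)^3] = e/6;  [(w - 1)^4] = e/24;  [(w - 1)^5] = e/120;  [(w - 1)^6] = e/720.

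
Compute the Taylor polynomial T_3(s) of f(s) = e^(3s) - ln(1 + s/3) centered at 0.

727*s^3/162 + 41*s^2/9 + 8*s/3 + 1

Combine the two series term by term.
f(0) = 1
f′(0) = 8/3
f′′(0) = 82/9
f′′′(0) = 727/27
Dividing each by k! gives the coefficients c_0, ..., c_3.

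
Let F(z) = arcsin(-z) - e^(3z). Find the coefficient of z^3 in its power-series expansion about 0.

-14/3

Combine the two series term by term.
F(0) = -1
F′(0) = -4
F′′(0) = -9
F′′′(0) = -28
So c_3 = F′′′(0)/3! = -14/3.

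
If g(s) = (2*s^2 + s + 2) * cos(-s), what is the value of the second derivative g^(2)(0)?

2

Multiply each power in the prefactor through the base expansion.
The coefficient of s^2 in the expansion is 1, so g′′(0) = 2! * (1) = 2.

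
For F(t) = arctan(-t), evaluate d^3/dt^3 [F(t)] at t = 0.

2

Apply the Taylor formula c_k = f^(k)(a)/k!.
The coefficient of t^3 in the expansion is 1/3, so F′′′(0) = 3! * (1/3) = 2.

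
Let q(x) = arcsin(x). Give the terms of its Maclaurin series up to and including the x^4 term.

x^3/6 + x

q(0) = 0
q′(0) = 1
q′′(0) = 0
q′′′(0) = 1
q^(4)(0) = 0
Dividing each by k! gives the coefficients c_0, ..., c_4.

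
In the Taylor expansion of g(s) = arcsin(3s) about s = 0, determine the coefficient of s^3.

g(0) = 0
g′(0) = 3
g′′(0) = 0
g′′′(0) = 27
So c_3 = g′′′(0)/3! = 9/2.

9/2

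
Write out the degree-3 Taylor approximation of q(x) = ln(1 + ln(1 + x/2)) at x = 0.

7*x^3/48 - x^2/4 + x/2

Substitute the inner expansion into the outer series and collect powers.
q(0) = 0
q′(0) = 1/2
q′′(0) = -1/2
q′′′(0) = 7/8
Then c_k = q^(k)(0)/k! gives each Taylor coefficient.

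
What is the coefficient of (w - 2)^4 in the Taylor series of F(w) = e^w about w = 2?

Compute the successive derivatives at the expansion point and divide by k!.

e^(2)/24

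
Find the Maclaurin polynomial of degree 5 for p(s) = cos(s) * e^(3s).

Take the Cauchy product of the two expansions.
[s^0] = 1;  [s^1] = 3;  [s^2] = 4;  [s^3] = 3;  [s^4] = 7/6;  [s^5] = -1/10.

-s^5/10 + 7*s^4/6 + 3*s^3 + 4*s^2 + 3*s + 1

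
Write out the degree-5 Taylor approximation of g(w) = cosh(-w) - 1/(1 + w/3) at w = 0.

Expand each term separately and add.
g(0) = 0
g′(0) = 1/3
g′′(0) = 7/9
g′′′(0) = 2/9
g^(4)(0) = 19/27
g^(5)(0) = 40/81
Then c_k = g^(k)(0)/k! gives each Taylor coefficient.

w^5/243 + 19*w^4/648 + w^3/27 + 7*w^2/18 + w/3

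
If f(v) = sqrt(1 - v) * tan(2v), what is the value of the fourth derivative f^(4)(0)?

Write out both Maclaurin series and multiply, keeping only the needed powers.
From the series, [v^4] f = -35/24; multiply by 4! = 24 to get -35.

-35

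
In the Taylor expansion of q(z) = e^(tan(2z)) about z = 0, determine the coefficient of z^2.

Compose series: expand the inner function first, then feed it into the outer expansion.
q(0) = 1
q′(0) = 2
q′′(0) = 4

2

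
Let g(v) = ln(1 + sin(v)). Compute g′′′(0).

Let u equal the inner series; expand the outer function in u and truncate.
From the series, [v^3] g = 1/6; multiply by 3! = 6 to get 1.

1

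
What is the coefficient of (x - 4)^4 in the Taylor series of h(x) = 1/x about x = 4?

Apply the Taylor formula c_k = f^(k)(a)/k!.
[(x - 4)^0] = 1/4;  [(x - 4)^1] = -1/16;  [(x - 4)^2] = 1/64;  [(x - 4)^3] = -1/256;  [(x - 4)^4] = 1/1024.
So c_4 = h^(4)(4)/4! = 1/1024.

1/1024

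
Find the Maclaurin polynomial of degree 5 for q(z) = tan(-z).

-2*z^5/15 - z^3/3 - z

q(0) = 0
q′(0) = -1
q′′(0) = 0
q′′′(0) = -2
q^(4)(0) = 0
q^(5)(0) = -16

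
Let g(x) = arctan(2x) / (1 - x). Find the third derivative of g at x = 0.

-4

Multiply the numerator's expansion by the denominator's geometric series.
From the series, [x^3] g = -2/3; multiply by 3! = 6 to get -4.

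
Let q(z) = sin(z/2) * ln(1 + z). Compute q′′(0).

Expand each factor separately, then convolve coefficients.
From the series, [z^2] q = 1/2; multiply by 2! = 2 to get 1.

1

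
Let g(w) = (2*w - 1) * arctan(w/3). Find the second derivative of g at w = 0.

4/3

Shift and add copies of the series according to the polynomial's terms.
The coefficient of w^2 in the expansion is 2/3, so g′′(0) = 2! * (2/3) = 4/3.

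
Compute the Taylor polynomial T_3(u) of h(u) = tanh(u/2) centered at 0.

-u^3/24 + u/2

[u^0] = 0;  [u^1] = 1/2;  [u^2] = 0;  [u^3] = -1/24.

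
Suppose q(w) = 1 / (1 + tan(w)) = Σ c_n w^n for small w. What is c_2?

Write 1/(1+u) = 1 - u + u^2 - u^3 + ... and substitute the series for u.
[w^0] = 1;  [w^1] = -1;  [w^2] = 1.

1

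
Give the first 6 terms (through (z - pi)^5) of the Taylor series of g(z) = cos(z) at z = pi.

g(pi) = -1
g′(pi) = 0
g′′(pi) = 1
g′′′(pi) = 0
g^(4)(pi) = -1
g^(5)(pi) = 0

-(z - pi)^4/24 + (z - pi)^2/2 - 1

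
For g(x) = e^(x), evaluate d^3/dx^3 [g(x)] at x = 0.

Differentiate repeatedly and evaluate at the center.
From the series, [x^3] g = 1/6; multiply by 3! = 6 to get 1.

1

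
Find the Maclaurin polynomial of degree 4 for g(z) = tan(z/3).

z^3/81 + z/3

Compute the successive derivatives at the expansion point and divide by k!.
g(0) = 0
g′(0) = 1/3
g′′(0) = 0
g′′′(0) = 2/27
g^(4)(0) = 0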